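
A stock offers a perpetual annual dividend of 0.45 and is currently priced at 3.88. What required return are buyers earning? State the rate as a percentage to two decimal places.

P = C/r ⇒ r = C/P = 0.45/3.88 = 0.115979

11.60%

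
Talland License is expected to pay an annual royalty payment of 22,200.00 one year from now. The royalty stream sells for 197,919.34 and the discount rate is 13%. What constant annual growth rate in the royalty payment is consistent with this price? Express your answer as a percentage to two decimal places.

P = D₁/(r−g) ⇒ g = r − D₁/P = 0.13 − 22,200.00/197,919.34 = 0.017833

1.78%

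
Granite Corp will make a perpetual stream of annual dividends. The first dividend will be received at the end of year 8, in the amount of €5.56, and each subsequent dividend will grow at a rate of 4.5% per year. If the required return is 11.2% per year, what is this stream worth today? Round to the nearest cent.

€39.47

Value at end of year 7: C₁ / (r − g) = €5.56 / (0.112 − 0.045) = €82.9851
Discount to today: PV = €82.9851 / (1 + 0.112)^7 = €82.9851 / 2.102488 = €39.47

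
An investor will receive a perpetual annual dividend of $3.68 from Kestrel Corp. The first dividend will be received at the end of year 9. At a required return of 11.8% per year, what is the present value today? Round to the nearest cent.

$12.78

Value at end of year 8: C / r = $3.68 / 0.118 = $31.1864
Discount to today: PV = $31.1864 / (1 + 0.118)^8 = $31.1864 / 2.440813 = $12.78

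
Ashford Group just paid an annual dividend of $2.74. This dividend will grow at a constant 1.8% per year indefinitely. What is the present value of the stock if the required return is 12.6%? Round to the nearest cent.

$25.83

D₁ = D₀ × (1 + g) = $2.74 × 1.018 = $2.7893
Growing perpetuity: P = D₁ / (r − g) = $2.7893 / (0.126 − 0.018) = $25.83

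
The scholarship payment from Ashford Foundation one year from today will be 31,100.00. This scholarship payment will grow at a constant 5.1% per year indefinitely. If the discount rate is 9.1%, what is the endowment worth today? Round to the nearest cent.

Growing perpetuity: P = D₁ / (r − g) = 31,100.0000 / (0.091 − 0.051) = 777,500.00

777500.00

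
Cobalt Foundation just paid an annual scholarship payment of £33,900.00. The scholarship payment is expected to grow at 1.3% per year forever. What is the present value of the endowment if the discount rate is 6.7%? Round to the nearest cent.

D₁ = D₀ × (1 + g) = £33,900.00 × 1.013 = £34,340.7000
Growing perpetuity: P = D₁ / (r − g) = £34,340.7000 / (0.067 − 0.013) = £635,938.89

£635938.89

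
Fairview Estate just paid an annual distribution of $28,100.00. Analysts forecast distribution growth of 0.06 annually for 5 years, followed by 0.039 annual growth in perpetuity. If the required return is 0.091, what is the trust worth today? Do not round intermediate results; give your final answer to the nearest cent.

D_1 = 29786.00000
D_2 = 31573.16000
D_3 = 33467.54960
D_4 = 35475.60258
D_5 = 37604.13873
Terminal value at year 5: TV = D_5×(1+g_2)/(r−g_2) = 39070.70014/0.052 = 751359.61810
P_0 = D_1/(1+r)^1 + D_2/(1+r)^2 + D_3/(1+r)^3 + D_4/(1+r)^4 + D_5/(1+r)^5 + TV/(1+r)^5
    = 27301.55820 + 26525.80357 + 25772.09146 + 25039.79555 + 24328.30732 + 486098.29436 = 615065.85047

$615065.85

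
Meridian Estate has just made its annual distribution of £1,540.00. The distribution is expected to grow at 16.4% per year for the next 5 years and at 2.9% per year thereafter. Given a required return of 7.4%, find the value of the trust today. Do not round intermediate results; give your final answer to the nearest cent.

D_1 = 1792.56000
D_2 = 2086.53984
D_3 = 2428.73237
D_4 = 2827.04448
D_5 = 3290.67978
Terminal value at year 5: TV = D_5×(1+g_2)/(r−g_2) = 3386.10949/0.045 = 75246.87760
P_0 = D_1/(1+r)^1 + D_2/(1+r)^2 + D_3/(1+r)^3 + D_4/(1+r)^4 + D_5/(1+r)^5 + TV/(1+r)^5
    = 1669.05028 + 1808.91483 + 1960.49987 + 2124.78757 + 2302.84239 + 52658.32936 = 62524.42430

£62524.42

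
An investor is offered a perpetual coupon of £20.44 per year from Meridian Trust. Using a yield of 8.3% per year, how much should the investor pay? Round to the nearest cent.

Level perpetuity: PV = C / r = £20.44 / 0.083 = £246.27

£246.27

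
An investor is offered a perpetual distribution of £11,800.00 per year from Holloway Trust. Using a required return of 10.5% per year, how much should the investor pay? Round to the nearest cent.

£112380.95

Level perpetuity: PV = C / r = £11,800.00 / 0.105 = £112,380.95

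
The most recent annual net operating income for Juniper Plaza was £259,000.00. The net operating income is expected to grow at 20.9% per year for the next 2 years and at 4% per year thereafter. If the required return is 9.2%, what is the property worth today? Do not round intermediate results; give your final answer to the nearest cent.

D_1 = 313131.00000
D_2 = 378575.37900
Terminal value at year 2: TV = D_2×(1+g_2)/(r−g_2) = 393718.39416/0.052 = 7571507.58000
P_0 = D_1/(1+r)^1 + D_2/(1+r)^2 + TV/(1+r)^2
    = 286750.00000 + 317473.21429 + 6349464.28571 = 6953687.50000

£6953687.50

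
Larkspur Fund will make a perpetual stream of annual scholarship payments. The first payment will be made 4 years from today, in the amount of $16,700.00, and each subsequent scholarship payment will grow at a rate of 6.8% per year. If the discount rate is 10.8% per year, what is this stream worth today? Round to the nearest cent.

Value at end of year 3: C₁ / (r − g) = $16,700.00 / (0.108 − 0.068) = $417,500.0000
Discount to today: PV = $417,500.0000 / (1 + 0.108)^3 = $417,500.0000 / 1.360252 = $306,928.49

$306928.49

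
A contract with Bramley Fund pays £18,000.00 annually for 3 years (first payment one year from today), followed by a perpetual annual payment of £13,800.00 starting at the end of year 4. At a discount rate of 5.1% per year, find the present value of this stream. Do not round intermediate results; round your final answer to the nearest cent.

PV of 3-year annuity: £18,000.00 × [1 − (1+0.051)^−3] / 0.051 = 48926.75830
Perpetuity value at year 3: £13,800.00 / 0.051 = 270588.23529
PV of perpetuity: 270588.23529 / (1+0.051)^3 = 233077.72060
Total PV = 48926.75830 + 233077.72060 = 282004.47890

£282004.48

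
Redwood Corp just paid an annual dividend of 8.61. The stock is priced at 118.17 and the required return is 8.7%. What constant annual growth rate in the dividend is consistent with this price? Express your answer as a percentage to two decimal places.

P = D₀(1+g)/(r−g) ⇒ P(r−g) = D₀(1+g) ⇒ g(P+D₀) = P·r − D₀
g = (P·r − D₀)/(P + D₀) = (118.17×0.087 − 8.61) / (118.17 + 8.61) = 0.013179

1.32%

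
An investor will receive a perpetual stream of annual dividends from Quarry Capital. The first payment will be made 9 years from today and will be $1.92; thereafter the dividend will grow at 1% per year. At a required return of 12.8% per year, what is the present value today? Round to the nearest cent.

Value at end of year 8: C₁ / (r − g) = $1.92 / (0.128 − 0.01) = $16.2712
Discount to today: PV = $16.2712 / (1 + 0.128)^8 = $16.2712 / 2.621035 = $6.21

$6.21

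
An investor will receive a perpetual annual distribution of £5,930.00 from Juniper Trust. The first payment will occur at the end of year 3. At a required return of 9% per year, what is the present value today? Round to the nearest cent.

£55457.36

Value at end of year 2: C / r = £5,930.00 / 0.09 = £65,888.8889
Discount to today: PV = £65,888.8889 / (1 + 0.09)^2 = £65,888.8889 / 1.188100 = £55,457.36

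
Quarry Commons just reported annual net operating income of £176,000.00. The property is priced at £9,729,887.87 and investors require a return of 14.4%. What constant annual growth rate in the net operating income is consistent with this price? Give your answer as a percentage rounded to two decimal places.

12.37%

P = D₀(1+g)/(r−g) ⇒ P(r−g) = D₀(1+g) ⇒ g(P+D₀) = P·r − D₀
g = (P·r − D₀)/(P + D₀) = (£9,729,887.87×0.144 − £176,000.00) / (£9,729,887.87 + £176,000.00) = 0.123674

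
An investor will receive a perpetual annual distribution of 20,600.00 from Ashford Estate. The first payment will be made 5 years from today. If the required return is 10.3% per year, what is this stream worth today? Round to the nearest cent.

Value at end of year 4: C / r = 20,600.00 / 0.103 = 200,000.0000
Discount to today: PV = 200,000.0000 / (1 + 0.103)^4 = 200,000.0000 / 1.480137 = 135,122.59

135122.59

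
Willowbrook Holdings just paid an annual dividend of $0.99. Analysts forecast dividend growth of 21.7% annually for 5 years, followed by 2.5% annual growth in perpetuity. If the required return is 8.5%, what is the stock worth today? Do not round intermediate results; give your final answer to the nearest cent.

$37.10

D_1 = 1.20483
D_2 = 1.46628
D_3 = 1.78446
D_4 = 2.17169
D_5 = 2.64294
Terminal value at year 5: TV = D_5×(1+g_2)/(r−g_2) = 2.70902/0.06 = 45.15031
P_0 = D_1/(1+r)^1 + D_2/(1+r)^2 + D_3/(1+r)^3 + D_4/(1+r)^4 + D_5/(1+r)^5 + TV/(1+r)^5
    = 1.11044 + 1.24554 + 1.39707 + 1.56703 + 1.75768 + 30.02700 = 37.10477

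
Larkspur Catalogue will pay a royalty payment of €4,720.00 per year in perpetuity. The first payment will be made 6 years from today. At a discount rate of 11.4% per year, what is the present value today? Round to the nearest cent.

€24132.99

Value at end of year 5: C / r = €4,720.00 / 0.114 = €41,403.5088
Discount to today: PV = €41,403.5088 / (1 + 0.114)^5 = €41,403.5088 / 1.715639 = €24,132.99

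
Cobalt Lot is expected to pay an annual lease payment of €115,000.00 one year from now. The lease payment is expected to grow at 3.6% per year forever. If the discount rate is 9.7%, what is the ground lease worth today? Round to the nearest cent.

€1885245.90

Growing perpetuity: P = D₁ / (r − g) = €115,000.0000 / (0.097 − 0.036) = €1,885,245.90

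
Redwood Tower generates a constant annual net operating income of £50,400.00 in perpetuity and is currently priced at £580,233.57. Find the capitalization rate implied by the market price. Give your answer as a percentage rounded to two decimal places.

8.69%

P = C/r ⇒ r = C/P = £50,400.00/£580,233.57 = 0.086862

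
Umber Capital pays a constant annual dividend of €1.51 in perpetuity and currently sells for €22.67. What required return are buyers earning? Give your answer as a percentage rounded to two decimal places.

P = C/r ⇒ r = C/P = €1.51/€22.67 = 0.066608

6.66%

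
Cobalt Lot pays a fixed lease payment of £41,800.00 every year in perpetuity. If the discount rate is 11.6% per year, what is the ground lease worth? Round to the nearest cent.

Level perpetuity: PV = C / r = £41,800.00 / 0.116 = £360,344.83

£360344.83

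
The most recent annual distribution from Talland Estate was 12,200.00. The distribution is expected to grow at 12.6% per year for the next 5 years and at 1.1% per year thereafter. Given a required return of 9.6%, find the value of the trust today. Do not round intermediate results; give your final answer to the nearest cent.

232281.05

D_1 = 13737.20000
D_2 = 15468.08720
D_3 = 17417.06619
D_4 = 19611.61653
D_5 = 22082.68021
Terminal value at year 5: TV = D_5×(1+g_2)/(r−g_2) = 22325.58969/0.085 = 262653.99637
P_0 = D_1/(1+r)^1 + D_2/(1+r)^2 + D_3/(1+r)^3 + D_4/(1+r)^4 + D_5/(1+r)^5 + TV/(1+r)^5
    = 12533.94161 + 12877.02395 + 13229.49723 + 13591.61851 + 13963.65186 + 166085.31801 = 232281.05116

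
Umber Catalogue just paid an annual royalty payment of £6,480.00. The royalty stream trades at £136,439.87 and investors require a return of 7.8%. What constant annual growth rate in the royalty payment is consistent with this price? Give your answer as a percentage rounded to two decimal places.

2.91%

P = D₀(1+g)/(r−g) ⇒ P(r−g) = D₀(1+g) ⇒ g(P+D₀) = P·r − D₀
g = (P·r − D₀)/(P + D₀) = (£136,439.87×0.078 − £6,480.00) / (£136,439.87 + £6,480.00) = 0.029123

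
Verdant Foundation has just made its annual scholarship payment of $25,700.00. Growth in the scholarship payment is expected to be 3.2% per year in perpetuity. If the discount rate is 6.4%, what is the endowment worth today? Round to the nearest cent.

$828825.00

D₁ = D₀ × (1 + g) = $25,700.00 × 1.032 = $26,522.4000
Growing perpetuity: P = D₁ / (r − g) = $26,522.4000 / (0.064 − 0.032) = $828,825.00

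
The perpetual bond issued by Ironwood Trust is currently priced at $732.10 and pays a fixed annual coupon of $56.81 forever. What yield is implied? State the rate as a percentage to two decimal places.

7.76%

P = C/r ⇒ r = C/P = $56.81/$732.10 = 0.077599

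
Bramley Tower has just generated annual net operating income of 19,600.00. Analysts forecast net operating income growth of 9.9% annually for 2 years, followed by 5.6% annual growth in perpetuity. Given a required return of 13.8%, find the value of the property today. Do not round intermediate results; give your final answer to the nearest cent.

272613.62

D_1 = 21540.40000
D_2 = 23672.89960
Terminal value at year 2: TV = D_2×(1+g_2)/(r−g_2) = 24998.58198/0.082 = 304860.75582
P_0 = D_1/(1+r)^1 + D_2/(1+r)^2 + TV/(1+r)^2
    = 18928.29525 + 18279.61027 + 235405.71272 = 272613.61824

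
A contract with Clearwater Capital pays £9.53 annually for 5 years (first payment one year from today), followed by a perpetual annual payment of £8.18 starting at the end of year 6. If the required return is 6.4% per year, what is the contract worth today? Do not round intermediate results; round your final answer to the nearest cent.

PV of 5-year annuity: £9.53 × [1 − (1+0.064)^−5] / 0.064 = 39.71074
Perpetuity value at year 5: £8.18 / 0.064 = 127.81250
PV of perpetuity: 127.81250 / (1+0.064)^5 = 93.72710
Total PV = 39.71074 + 93.72710 = 133.43784

£133.44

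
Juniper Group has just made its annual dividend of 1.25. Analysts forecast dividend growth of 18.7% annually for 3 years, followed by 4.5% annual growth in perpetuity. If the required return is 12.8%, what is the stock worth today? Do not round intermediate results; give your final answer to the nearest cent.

22.50

D_1 = 1.48375
D_2 = 1.76121
D_3 = 2.09056
Terminal value at year 3: TV = D_3×(1+g_2)/(r−g_2) = 2.18463/0.083 = 26.32088
P_0 = D_1/(1+r)^1 + D_2/(1+r)^2 + D_3/(1+r)^3 + TV/(1+r)^3
    = 1.31538 + 1.38418 + 1.45658 + 18.33889 = 22.49504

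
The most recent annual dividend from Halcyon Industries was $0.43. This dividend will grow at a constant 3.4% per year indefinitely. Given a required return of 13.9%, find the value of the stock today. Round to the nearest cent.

D₁ = D₀ × (1 + g) = $0.43 × 1.034 = $0.4446
Growing perpetuity: P = D₁ / (r − g) = $0.4446 / (0.139 − 0.034) = $4.23

$4.23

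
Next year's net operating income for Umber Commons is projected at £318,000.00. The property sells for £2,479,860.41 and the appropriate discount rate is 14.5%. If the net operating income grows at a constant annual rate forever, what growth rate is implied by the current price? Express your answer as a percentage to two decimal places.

P = D₁/(r−g) ⇒ g = r − D₁/P = 0.145 − £318,000.00/£2,479,860.41 = 0.016767

1.68%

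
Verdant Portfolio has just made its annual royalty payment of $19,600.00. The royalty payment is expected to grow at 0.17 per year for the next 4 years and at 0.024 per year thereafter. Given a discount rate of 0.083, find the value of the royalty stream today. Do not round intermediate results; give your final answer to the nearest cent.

D_1 = 22932.00000
D_2 = 26830.44000
D_3 = 31391.61480
D_4 = 36728.18932
Terminal value at year 4: TV = D_4×(1+g_2)/(r−g_2) = 37609.66586/0.059 = 637451.96372
P_0 = D_1/(1+r)^1 + D_2/(1+r)^2 + D_3/(1+r)^3 + D_4/(1+r)^4 + TV/(1+r)^4
    = 21174.51524 + 22875.51507 + 24713.16033 + 26698.42806 + 463376.10729 = 558837.72599

$558837.73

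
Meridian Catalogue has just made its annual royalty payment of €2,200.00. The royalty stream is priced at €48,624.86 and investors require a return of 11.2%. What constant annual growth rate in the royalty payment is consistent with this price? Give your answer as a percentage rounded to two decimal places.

P = D₀(1+g)/(r−g) ⇒ P(r−g) = D₀(1+g) ⇒ g(P+D₀) = P·r − D₀
g = (P·r − D₀)/(P + D₀) = (€48,624.86×0.112 − €2,200.00) / (€48,624.86 + €2,200.00) = 0.063866

6.39%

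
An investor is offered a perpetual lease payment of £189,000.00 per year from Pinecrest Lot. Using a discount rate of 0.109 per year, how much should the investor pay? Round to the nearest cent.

Level perpetuity: PV = C / r = £189,000.00 / 0.109 = £1,733,944.95

£1733944.95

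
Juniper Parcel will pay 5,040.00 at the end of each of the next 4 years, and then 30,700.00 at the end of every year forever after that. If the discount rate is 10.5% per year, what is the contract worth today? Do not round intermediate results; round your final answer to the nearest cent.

211914.83

PV of 4-year annuity: 5,040.00 × [1 − (1+0.105)^−4] / 0.105 = 15804.72602
Perpetuity value at year 4: 30,700.00 / 0.105 = 292380.95238
PV of perpetuity: 292380.95238 / (1+0.105)^4 = 196110.10144
Total PV = 15804.72602 + 196110.10144 = 211914.82746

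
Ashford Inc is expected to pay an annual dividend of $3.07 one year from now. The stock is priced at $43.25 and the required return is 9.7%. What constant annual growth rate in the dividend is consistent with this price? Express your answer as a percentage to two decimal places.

P = D₁/(r−g) ⇒ g = r − D₁/P = 0.097 − $3.07/$43.25 = 0.026017

2.60%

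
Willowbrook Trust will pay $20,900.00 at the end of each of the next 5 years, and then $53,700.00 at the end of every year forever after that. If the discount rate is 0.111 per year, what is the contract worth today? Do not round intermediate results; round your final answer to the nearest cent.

PV of 5-year annuity: $20,900.00 × [1 − (1+0.111)^−5] / 0.111 = 77050.32908
Perpetuity value at year 5: $53,700.00 / 0.111 = 483783.78378
PV of perpetuity: 483783.78378 / (1+0.111)^5 = 285812.36409
Total PV = 77050.32908 + 285812.36409 = 362862.69317

$362862.69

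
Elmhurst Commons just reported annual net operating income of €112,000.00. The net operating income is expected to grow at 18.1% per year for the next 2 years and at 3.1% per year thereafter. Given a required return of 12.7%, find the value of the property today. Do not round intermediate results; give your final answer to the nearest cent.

€1561218.43

D_1 = 132272.00000
D_2 = 156213.23200
Terminal value at year 2: TV = D_2×(1+g_2)/(r−g_2) = 161055.84219/0.096 = 1677665.02283
P_0 = D_1/(1+r)^1 + D_2/(1+r)^2 + TV/(1+r)^2
    = 117366.45963 + 122990.05219 + 1320861.91468 = 1561218.42650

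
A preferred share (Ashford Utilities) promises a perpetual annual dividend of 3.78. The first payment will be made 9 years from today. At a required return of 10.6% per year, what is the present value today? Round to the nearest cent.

15.93

Value at end of year 8: C / r = 3.78 / 0.106 = 35.6604
Discount to today: PV = 35.6604 / (1 + 0.106)^8 = 35.6604 / 2.238933 = 15.93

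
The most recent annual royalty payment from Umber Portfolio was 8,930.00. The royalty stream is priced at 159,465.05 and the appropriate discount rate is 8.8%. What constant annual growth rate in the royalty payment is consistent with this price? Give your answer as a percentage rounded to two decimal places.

3.03%

P = D₀(1+g)/(r−g) ⇒ P(r−g) = D₀(1+g) ⇒ g(P+D₀) = P·r − D₀
g = (P·r − D₀)/(P + D₀) = (159,465.05×0.088 − 8,930.00) / (159,465.05 + 8,930.00) = 0.030303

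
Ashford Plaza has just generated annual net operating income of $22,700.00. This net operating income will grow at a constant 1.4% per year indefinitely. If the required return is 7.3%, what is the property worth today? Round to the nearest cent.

D₁ = D₀ × (1 + g) = $22,700.00 × 1.014 = $23,017.8000
Growing perpetuity: P = D₁ / (r − g) = $23,017.8000 / (0.073 − 0.014) = $390,132.20

$390132.20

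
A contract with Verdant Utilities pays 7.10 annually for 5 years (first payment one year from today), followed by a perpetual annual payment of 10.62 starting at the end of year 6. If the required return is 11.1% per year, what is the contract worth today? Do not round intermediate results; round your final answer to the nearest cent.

PV of 5-year annuity: 7.10 × [1 − (1+0.111)^−5] / 0.111 = 26.17499
Perpetuity value at year 5: 10.62 / 0.111 = 95.67568
PV of perpetuity: 95.67568 / (1+0.111)^5 = 56.52379
Total PV = 26.17499 + 56.52379 = 82.69878

82.70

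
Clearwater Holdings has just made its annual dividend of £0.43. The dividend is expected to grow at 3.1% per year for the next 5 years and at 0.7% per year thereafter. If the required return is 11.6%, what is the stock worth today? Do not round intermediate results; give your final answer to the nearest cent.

£4.38

D_1 = 0.44333
D_2 = 0.45707
D_3 = 0.47124
D_4 = 0.48585
D_5 = 0.50091
Terminal value at year 5: TV = D_5×(1+g_2)/(r−g_2) = 0.50442/0.109 = 4.62770
P_0 = D_1/(1+r)^1 + D_2/(1+r)^2 + D_3/(1+r)^3 + D_4/(1+r)^4 + D_5/(1+r)^5 + TV/(1+r)^5
    = 0.39725 + 0.36699 + 0.33904 + 0.31322 + 0.28936 + 2.67328 = 4.37914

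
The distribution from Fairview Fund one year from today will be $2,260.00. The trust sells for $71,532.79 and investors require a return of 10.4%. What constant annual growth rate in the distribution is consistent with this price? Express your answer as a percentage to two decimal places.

P = D₁/(r−g) ⇒ g = r − D₁/P = 0.104 − $2,260.00/$71,532.79 = 0.072406

7.24%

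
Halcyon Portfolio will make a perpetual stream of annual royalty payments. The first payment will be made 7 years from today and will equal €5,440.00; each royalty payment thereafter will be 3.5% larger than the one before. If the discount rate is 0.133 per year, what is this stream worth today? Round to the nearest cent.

Value at end of year 6: C₁ / (r − g) = €5,440.00 / (0.133 − 0.035) = €55,510.2041
Discount to today: PV = €55,510.2041 / (1 + 0.133)^6 = €55,510.2041 / 2.115336 = €26,241.78

€26241.78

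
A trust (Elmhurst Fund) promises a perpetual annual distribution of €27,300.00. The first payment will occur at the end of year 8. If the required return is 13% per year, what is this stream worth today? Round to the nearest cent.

Value at end of year 7: C / r = €27,300.00 / 0.13 = €210,000.0000
Discount to today: PV = €210,000.0000 / (1 + 0.13)^7 = €210,000.0000 / 2.352605 = €89,262.74

€89262.74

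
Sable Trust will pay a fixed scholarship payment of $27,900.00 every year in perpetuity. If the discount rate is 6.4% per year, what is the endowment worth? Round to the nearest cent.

Level perpetuity: PV = C / r = $27,900.00 / 0.064 = $435,937.50

$435937.50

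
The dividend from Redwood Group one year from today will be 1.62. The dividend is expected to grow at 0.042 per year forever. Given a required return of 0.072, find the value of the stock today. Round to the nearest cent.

54.00

Growing perpetuity: P = D₁ / (r − g) = 1.6200 / (0.072 − 0.042) = 54.00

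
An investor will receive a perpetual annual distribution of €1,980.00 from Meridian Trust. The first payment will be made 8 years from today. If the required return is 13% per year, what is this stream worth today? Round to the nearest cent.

Value at end of year 7: C / r = €1,980.00 / 0.13 = €15,230.7692
Discount to today: PV = €15,230.7692 / (1 + 0.13)^7 = €15,230.7692 / 2.352605 = €6,474.00

€6474.00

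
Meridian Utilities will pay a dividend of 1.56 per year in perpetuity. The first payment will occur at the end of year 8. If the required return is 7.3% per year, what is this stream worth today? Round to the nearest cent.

Value at end of year 7: C / r = 1.56 / 0.073 = 21.3699
Discount to today: PV = 21.3699 / (1 + 0.073)^7 = 21.3699 / 1.637563 = 13.05

13.05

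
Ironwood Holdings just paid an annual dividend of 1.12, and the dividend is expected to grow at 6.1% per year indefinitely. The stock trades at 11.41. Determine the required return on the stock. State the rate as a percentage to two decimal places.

16.51%

D₁ = 1.12 × 1.061 = 1.1883
P = D₁/(r − g) ⇒ r = D₁/P + g = 1.1883/11.41 + 0.061 = 0.104147 + 0.061 = 0.165147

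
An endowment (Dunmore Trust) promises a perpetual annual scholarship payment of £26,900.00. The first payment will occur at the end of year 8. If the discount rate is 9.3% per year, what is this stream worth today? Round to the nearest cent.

Value at end of year 7: C / r = £26,900.00 / 0.093 = £289,247.3118
Discount to today: PV = £289,247.3118 / (1 + 0.093)^7 = £289,247.3118 / 1.863550 = £155,213.04

£155213.04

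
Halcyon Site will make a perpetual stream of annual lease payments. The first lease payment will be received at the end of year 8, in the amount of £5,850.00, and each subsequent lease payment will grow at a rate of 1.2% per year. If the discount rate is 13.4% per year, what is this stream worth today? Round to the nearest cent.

Value at end of year 7: C₁ / (r − g) = £5,850.00 / (0.134 − 0.012) = £47,950.8197
Discount to today: PV = £47,950.8197 / (1 + 0.134)^7 = £47,950.8197 / 2.411523 = £19,884.04

£19884.04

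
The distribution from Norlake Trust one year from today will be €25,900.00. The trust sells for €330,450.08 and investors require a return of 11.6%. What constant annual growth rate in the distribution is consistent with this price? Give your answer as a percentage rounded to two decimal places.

P = D₁/(r−g) ⇒ g = r − D₁/P = 0.116 − €25,900.00/€330,450.08 = 0.037622

3.76%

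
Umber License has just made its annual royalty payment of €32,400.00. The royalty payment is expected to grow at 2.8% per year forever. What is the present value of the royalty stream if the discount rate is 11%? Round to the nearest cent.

D₁ = D₀ × (1 + g) = €32,400.00 × 1.028 = €33,307.2000
Growing perpetuity: P = D₁ / (r − g) = €33,307.2000 / (0.11 − 0.028) = €406,185.37

€406185.37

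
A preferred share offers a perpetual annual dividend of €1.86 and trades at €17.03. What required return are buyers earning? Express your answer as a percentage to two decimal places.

10.92%

P = C/r ⇒ r = C/P = €1.86/€17.03 = 0.109219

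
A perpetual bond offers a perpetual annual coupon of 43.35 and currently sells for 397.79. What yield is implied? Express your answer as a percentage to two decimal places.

P = C/r ⇒ r = C/P = 43.35/397.79 = 0.108977

10.90%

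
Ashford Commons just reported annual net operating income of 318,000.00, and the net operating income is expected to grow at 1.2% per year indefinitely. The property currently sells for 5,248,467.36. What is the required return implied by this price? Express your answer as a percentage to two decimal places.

7.33%

D₁ = 318,000.00 × 1.012 = 321,816.0000
P = D₁/(r − g) ⇒ r = D₁/P + g = 321,816.0000/5,248,467.36 + 0.012 = 0.061316 + 0.012 = 0.073316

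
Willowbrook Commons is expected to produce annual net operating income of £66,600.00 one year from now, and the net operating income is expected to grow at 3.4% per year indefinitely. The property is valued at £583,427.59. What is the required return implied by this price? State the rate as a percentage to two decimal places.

14.82%

P = D₁/(r − g) ⇒ r = D₁/P + g = £66,600.0000/£583,427.59 + 0.034 = 0.114153 + 0.034 = 0.148153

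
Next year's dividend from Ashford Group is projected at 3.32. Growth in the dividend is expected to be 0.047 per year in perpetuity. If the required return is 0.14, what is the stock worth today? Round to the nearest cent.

35.70

Growing perpetuity: P = D₁ / (r − g) = 3.3200 / (0.14 − 0.047) = 35.70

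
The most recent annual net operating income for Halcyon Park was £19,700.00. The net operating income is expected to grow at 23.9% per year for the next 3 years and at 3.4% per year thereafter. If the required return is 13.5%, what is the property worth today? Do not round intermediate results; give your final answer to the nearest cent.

D_1 = 24408.30000
D_2 = 30241.88370
D_3 = 37469.69390
Terminal value at year 3: TV = D_3×(1+g_2)/(r−g_2) = 38743.66350/0.101 = 383600.62868
P_0 = D_1/(1+r)^1 + D_2/(1+r)^2 + D_3/(1+r)^3 + TV/(1+r)^3
    = 21505.11013 + 23475.62243 + 25626.69267 + 262356.43788 = 332963.86311

£332963.86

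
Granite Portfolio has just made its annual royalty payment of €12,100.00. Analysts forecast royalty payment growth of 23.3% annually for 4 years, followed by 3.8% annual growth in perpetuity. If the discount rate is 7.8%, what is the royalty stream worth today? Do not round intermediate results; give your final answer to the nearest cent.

€605887.42

D_1 = 14919.30000
D_2 = 18395.49690
D_3 = 22681.64768
D_4 = 27966.47159
Terminal value at year 4: TV = D_4×(1+g_2)/(r−g_2) = 29029.19751/0.04 = 725729.93767
P_0 = D_1/(1+r)^1 + D_2/(1+r)^2 + D_3/(1+r)^3 + D_4/(1+r)^4 + TV/(1+r)^4
    = 13839.79592 + 15829.74802 + 18105.82496 + 20709.16714 + 537402.88736 = 605887.42340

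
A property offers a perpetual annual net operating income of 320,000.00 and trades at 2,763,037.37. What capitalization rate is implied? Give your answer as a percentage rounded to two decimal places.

11.58%

P = C/r ⇒ r = C/P = 320,000.00/2,763,037.37 = 0.115815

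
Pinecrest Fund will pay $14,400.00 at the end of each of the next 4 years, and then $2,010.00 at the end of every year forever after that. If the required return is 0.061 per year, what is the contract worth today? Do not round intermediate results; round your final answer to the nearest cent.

$75785.35

PV of 4-year annuity: $14,400.00 × [1 − (1+0.061)^−4] / 0.061 = 49783.47536
Perpetuity value at year 4: $2,010.00 / 0.061 = 32950.81967
PV of perpetuity: 32950.81967 / (1+0.061)^4 = 26001.87624
Total PV = 49783.47536 + 26001.87624 = 75785.35160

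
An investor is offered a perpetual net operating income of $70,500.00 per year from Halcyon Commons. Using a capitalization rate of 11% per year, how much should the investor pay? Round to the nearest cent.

Level perpetuity: PV = C / r = $70,500.00 / 0.11 = $640,909.09

$640909.09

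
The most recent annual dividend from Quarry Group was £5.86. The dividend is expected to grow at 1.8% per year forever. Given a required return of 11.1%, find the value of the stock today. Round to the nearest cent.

D₁ = D₀ × (1 + g) = £5.86 × 1.018 = £5.9655
Growing perpetuity: P = D₁ / (r − g) = £5.9655 / (0.111 − 0.018) = £64.14

£64.14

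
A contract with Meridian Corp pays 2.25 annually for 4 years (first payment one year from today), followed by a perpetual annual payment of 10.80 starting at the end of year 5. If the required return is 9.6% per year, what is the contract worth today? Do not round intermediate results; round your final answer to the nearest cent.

PV of 4-year annuity: 2.25 × [1 − (1+0.096)^−4] / 0.096 = 7.19439
Perpetuity value at year 4: 10.80 / 0.096 = 112.50000
PV of perpetuity: 112.50000 / (1+0.096)^4 = 77.96691
Total PV = 7.19439 + 77.96691 = 85.16130

85.16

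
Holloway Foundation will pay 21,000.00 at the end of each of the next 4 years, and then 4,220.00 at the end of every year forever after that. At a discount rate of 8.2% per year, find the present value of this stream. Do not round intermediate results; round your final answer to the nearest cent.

106794.38

PV of 4-year annuity: 21,000.00 × [1 − (1+0.082)^−4] / 0.082 = 69246.14244
Perpetuity value at year 4: 4,220.00 / 0.082 = 51463.41463
PV of perpetuity: 51463.41463 / (1+0.082)^4 = 37548.23744
Total PV = 69246.14244 + 37548.23744 = 106794.37988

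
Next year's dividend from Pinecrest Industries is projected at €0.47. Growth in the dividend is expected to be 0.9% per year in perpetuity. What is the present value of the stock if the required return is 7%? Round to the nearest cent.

€7.70

Growing perpetuity: P = D₁ / (r − g) = €0.4700 / (0.07 − 0.009) = €7.70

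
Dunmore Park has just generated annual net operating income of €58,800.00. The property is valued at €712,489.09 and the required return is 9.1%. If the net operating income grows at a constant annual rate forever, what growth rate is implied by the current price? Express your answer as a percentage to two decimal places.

P = D₀(1+g)/(r−g) ⇒ P(r−g) = D₀(1+g) ⇒ g(P+D₀) = P·r − D₀
g = (P·r − D₀)/(P + D₀) = (€712,489.09×0.091 − €58,800.00) / (€712,489.09 + €58,800.00) = 0.007827

0.78%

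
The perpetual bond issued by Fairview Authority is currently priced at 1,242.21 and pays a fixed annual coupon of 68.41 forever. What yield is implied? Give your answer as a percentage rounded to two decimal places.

5.51%

P = C/r ⇒ r = C/P = 68.41/1,242.21 = 0.055071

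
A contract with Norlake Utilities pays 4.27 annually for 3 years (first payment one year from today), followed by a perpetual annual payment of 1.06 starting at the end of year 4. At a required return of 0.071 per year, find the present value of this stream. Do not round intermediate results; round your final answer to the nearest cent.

PV of 3-year annuity: 4.27 × [1 − (1+0.071)^−3] / 0.071 = 11.18539
Perpetuity value at year 3: 1.06 / 0.071 = 14.92958
PV of perpetuity: 14.92958 / (1+0.071)^3 = 12.15288
Total PV = 11.18539 + 12.15288 = 23.33826

23.34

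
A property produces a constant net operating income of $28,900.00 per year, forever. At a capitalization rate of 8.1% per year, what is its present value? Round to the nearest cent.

Level perpetuity: PV = C / r = $28,900.00 / 0.081 = $356,790.12

$356790.12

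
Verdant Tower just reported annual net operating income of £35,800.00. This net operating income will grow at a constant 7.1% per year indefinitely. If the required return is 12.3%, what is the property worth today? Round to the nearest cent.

D₁ = D₀ × (1 + g) = £35,800.00 × 1.071 = £38,341.8000
Growing perpetuity: P = D₁ / (r − g) = £38,341.8000 / (0.123 − 0.071) = £737,342.31

£737342.31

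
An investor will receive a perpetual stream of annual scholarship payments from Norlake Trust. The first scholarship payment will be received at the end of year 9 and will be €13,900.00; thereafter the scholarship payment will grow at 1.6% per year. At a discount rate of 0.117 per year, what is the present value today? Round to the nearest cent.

Value at end of year 8: C₁ / (r − g) = €13,900.00 / (0.117 − 0.016) = €137,623.7624
Discount to today: PV = €137,623.7624 / (1 + 0.117)^8 = €137,623.7624 / 2.423402 = €56,789.50

€56789.50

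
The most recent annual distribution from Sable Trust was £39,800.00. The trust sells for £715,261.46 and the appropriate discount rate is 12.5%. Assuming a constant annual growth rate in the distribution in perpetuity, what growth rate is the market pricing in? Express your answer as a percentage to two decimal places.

6.57%

P = D₀(1+g)/(r−g) ⇒ P(r−g) = D₀(1+g) ⇒ g(P+D₀) = P·r − D₀
g = (P·r − D₀)/(P + D₀) = (£715,261.46×0.125 − £39,800.00) / (£715,261.46 + £39,800.00) = 0.065700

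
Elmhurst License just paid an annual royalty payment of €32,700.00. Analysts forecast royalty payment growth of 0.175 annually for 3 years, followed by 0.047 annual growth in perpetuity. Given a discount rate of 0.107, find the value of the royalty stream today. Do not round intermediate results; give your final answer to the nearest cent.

€793013.73

D_1 = 38422.50000
D_2 = 45146.43750
D_3 = 53047.06406
Terminal value at year 3: TV = D_3×(1+g_2)/(r−g_2) = 55540.27607/0.06 = 925671.26789
P_0 = D_1/(1+r)^1 + D_2/(1+r)^2 + D_3/(1+r)^3 + TV/(1+r)^3
    = 34708.67209 + 36840.73144 + 39103.75740 + 682360.56660 = 793013.72752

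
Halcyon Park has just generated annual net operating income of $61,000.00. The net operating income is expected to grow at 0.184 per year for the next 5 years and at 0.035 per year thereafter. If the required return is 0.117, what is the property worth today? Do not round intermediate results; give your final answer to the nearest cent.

$1394740.32

D_1 = 72224.00000
D_2 = 85513.21600
D_3 = 101247.64774
D_4 = 119877.21493
D_5 = 141934.62248
Terminal value at year 5: TV = D_5×(1+g_2)/(r−g_2) = 146902.33426/0.082 = 1791491.88125
P_0 = D_1/(1+r)^1 + D_2/(1+r)^2 + D_3/(1+r)^3 + D_4/(1+r)^4 + D_5/(1+r)^5 + TV/(1+r)^5
    = 64658.90779 + 68537.28453 + 72648.29444 + 77005.89133 + 81624.86601 + 1030265.07706 = 1394740.32115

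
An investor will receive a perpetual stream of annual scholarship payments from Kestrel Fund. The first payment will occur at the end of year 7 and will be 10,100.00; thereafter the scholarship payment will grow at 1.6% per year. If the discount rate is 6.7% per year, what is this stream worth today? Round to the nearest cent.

134203.76

Value at end of year 6: C₁ / (r − g) = 10,100.00 / (0.067 − 0.016) = 198,039.2157
Discount to today: PV = 198,039.2157 / (1 + 0.067)^6 = 198,039.2157 / 1.475661 = 134,203.76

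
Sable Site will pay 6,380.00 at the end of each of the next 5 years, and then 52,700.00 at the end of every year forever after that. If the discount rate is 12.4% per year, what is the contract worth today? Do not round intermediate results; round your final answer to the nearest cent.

PV of 5-year annuity: 6,380.00 × [1 − (1+0.124)^−5] / 0.124 = 22772.38617
Perpetuity value at year 5: 52,700.00 / 0.124 = 425000.00000
PV of perpetuity: 425000.00000 / (1+0.124)^5 = 236895.80700
Total PV = 22772.38617 + 236895.80700 = 259668.19318

259668.19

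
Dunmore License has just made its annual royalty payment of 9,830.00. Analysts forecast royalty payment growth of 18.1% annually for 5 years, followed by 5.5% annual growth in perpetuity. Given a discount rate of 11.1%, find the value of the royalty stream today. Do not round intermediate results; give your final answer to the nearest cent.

310619.13

D_1 = 11609.23000
D_2 = 13710.50063
D_3 = 16192.10124
D_4 = 19122.87157
D_5 = 22584.11132
Terminal value at year 5: TV = D_5×(1+g_2)/(r−g_2) = 23826.23745/0.056 = 425468.52582
P_0 = D_1/(1+r)^1 + D_2/(1+r)^2 + D_3/(1+r)^3 + D_4/(1+r)^4 + D_5/(1+r)^5 + TV/(1+r)^5
    = 10449.35194 + 11107.72694 + 11807.58373 + 12551.53590 + 13342.36174 + 251360.56496 = 310619.12521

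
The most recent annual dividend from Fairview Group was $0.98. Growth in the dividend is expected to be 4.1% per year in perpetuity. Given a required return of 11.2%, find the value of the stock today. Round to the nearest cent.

D₁ = D₀ × (1 + g) = $0.98 × 1.041 = $1.0202
Growing perpetuity: P = D₁ / (r − g) = $1.0202 / (0.112 − 0.041) = $14.37

$14.37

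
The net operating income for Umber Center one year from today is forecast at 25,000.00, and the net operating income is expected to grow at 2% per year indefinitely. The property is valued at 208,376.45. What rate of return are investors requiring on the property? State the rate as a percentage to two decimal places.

P = D₁/(r − g) ⇒ r = D₁/P + g = 25,000.0000/208,376.45 + 0.02 = 0.119975 + 0.02 = 0.139975

14.00%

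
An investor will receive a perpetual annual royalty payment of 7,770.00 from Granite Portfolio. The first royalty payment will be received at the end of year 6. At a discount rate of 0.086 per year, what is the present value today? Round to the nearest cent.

Value at end of year 5: C / r = 7,770.00 / 0.086 = 90,348.8372
Discount to today: PV = 90,348.8372 / (1 + 0.086)^5 = 90,348.8372 / 1.510599 = 59,809.95

59809.95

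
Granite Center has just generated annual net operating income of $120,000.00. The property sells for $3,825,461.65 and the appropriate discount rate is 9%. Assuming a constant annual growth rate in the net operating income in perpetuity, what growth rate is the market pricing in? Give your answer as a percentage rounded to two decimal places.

5.68%

P = D₀(1+g)/(r−g) ⇒ P(r−g) = D₀(1+g) ⇒ g(P+D₀) = P·r − D₀
g = (P·r − D₀)/(P + D₀) = ($3,825,461.65×0.09 − $120,000.00) / ($3,825,461.65 + $120,000.00) = 0.056848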